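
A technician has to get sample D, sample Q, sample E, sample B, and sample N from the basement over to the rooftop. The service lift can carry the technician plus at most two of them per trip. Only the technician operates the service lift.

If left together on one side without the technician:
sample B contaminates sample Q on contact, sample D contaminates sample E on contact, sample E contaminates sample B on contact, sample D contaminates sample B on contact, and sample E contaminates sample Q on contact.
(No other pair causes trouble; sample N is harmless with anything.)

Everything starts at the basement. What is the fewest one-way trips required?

Counting alone: the technician can take at most 2 across per trip to the rooftop, so moving all 5 needs at least 3 loaded trips out, with a return between consecutive ones — at least 5 crossings.
The safety rule pushes this higher. Following every safe sequence of crossings, the most of the 5 that can be at the rooftop as the service lift arrives there on crossing 5 is 4 — never all 5.
So no plan with fewer than 7 crossings exists, and this one achieves 7:
1. Technician goes to the rooftop with sample B and sample E.  [the basement: sample D, sample N, sample Q | the rooftop: sample B, sample E]
2. Technician goes back to the basement with sample E.  [the basement: sample D, sample E, sample N, sample Q | the rooftop: sample B]
3. Technician goes to the rooftop with sample D and sample Q.  [the basement: sample E, sample N | the rooftop: sample B, sample D, sample Q]
4. Technician goes back to the basement with sample B.  [the basement: sample B, sample E, sample N | the rooftop: sample D, sample Q]
5. Technician goes to the rooftop with sample E and sample N.  [the basement: sample B | the rooftop: sample D, sample E, sample N, sample Q]
6. Technician goes back to the basement with sample E.  [the basement: sample B, sample E | the rooftop: sample D, sample N, sample Q]
7. Technician goes to the rooftop with sample B and sample E.  [the basement: — | the rooftop: sample B, sample D, sample E, sample N, sample Q]

7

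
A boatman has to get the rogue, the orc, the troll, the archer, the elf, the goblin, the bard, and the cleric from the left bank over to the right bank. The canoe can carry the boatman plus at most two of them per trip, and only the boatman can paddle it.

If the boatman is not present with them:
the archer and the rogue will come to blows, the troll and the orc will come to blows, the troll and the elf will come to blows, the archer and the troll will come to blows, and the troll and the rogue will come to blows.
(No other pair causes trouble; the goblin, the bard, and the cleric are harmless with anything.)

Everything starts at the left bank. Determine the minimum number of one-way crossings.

13

Counting alone: the boatman can take at most 2 across per trip to the right bank, so moving all 8 needs at least 4 loaded trips out, with a return between consecutive ones — at least 7 crossings.
The safety rule pushes this higher. Following every safe sequence of crossings, the most of the 8 that can be at the right bank as the canoe arrives there on crossings 7, 9, 11 is 5, 6, 7 respectively — never all 8.
So no plan with fewer than 13 crossings exists, and this one achieves 13:
1. Boatman goes to the right bank with the rogue and the troll.  [the left bank: the archer, the bard, the cleric, the elf, the goblin, the orc | the right bank: the rogue, the troll]
2. Boatman goes back to the left bank with the rogue.  [the left bank: the archer, the bard, the cleric, the elf, the goblin, the orc, the rogue | the right bank: the troll]
3. Boatman goes to the right bank with the orc and the rogue.  [the left bank: the archer, the bard, the cleric, the elf, the goblin | the right bank: the orc, the rogue, the troll]
4. Boatman goes back to the left bank with the troll.  [the left bank: the archer, the bard, the cleric, the elf, the goblin, the troll | the right bank: the orc, the rogue]
5. Boatman goes to the right bank with the elf and the troll.  [the left bank: the archer, the bard, the cleric, the goblin | the right bank: the elf, the orc, the rogue, the troll]
6. Boatman goes back to the left bank with the troll.  [the left bank: the archer, the bard, the cleric, the goblin, the troll | the right bank: the elf, the orc, the rogue]
7. Boatman goes to the right bank with the goblin and the troll.  [the left bank: the archer, the bard, the cleric | the right bank: the elf, the goblin, the orc, the rogue, the troll]
8. Boatman goes back to the left bank with the troll.  [the left bank: the archer, the bard, the cleric, the troll | the right bank: the elf, the goblin, the orc, the rogue]
9. Boatman goes to the right bank with the bard and the troll.  [the left bank: the archer, the cleric | the right bank: the bard, the elf, the goblin, the orc, the rogue, the troll]
10. Boatman goes back to the left bank with the troll.  [the left bank: the archer, the cleric, the troll | the right bank: the bard, the elf, the goblin, the orc, the rogue]
11. Boatman goes to the right bank with the cleric and the troll.  [the left bank: the archer | the right bank: the bard, the cleric, the elf, the goblin, the orc, the rogue, the troll]
12. Boatman goes back to the left bank with the troll.  [the left bank: the archer, the troll | the right bank: the bard, the cleric, the elf, the goblin, the orc, the rogue]
13. Boatman goes to the right bank with the archer and the troll.  [the left bank: — | the right bank: the archer, the bard, the cleric, the elf, the goblin, the orc, the rogue, the troll]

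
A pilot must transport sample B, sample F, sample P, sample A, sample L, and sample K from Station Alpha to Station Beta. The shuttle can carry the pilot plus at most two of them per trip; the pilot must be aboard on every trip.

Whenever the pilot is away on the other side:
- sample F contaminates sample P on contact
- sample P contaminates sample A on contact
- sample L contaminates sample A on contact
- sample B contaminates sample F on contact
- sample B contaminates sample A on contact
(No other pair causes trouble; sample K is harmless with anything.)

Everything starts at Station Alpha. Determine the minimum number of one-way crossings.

7

Counting alone: the pilot can take at most 2 across per trip to Station Beta, so moving all 6 needs at least 3 loaded trips out, with a return between consecutive ones — at least 5 crossings.
The safety rule pushes this higher. Following every safe sequence of crossings, the most of the 6 that can be at Station Beta as the shuttle arrives there on crossing 5 is 5 — never all 6.
So no plan with fewer than 7 crossings exists, and this one achieves 7:
1. Pilot goes to Station Beta with sample A and sample F.
2. Pilot goes back to Station Alpha alone.
3. Pilot goes to Station Beta with sample B and sample P.
4. Pilot goes back to Station Alpha with sample A and sample F.
5. Pilot goes to Station Beta with sample K and sample L.
6. Pilot goes back to Station Alpha alone.
7. Pilot goes to Station Beta with sample A and sample F.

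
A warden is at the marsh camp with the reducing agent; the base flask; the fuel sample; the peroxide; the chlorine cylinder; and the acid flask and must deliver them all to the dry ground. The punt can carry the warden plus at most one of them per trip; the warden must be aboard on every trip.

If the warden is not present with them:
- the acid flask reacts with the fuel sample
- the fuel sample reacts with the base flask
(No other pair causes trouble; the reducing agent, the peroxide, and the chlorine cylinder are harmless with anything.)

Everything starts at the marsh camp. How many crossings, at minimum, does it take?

Counting alone: the warden can take at most 1 across per trip to the dry ground, so moving all 6 needs at least 6 loaded trips out, with a return between consecutive ones — at least 11 crossings.
The safety rule pushes this higher. Following every safe sequence of crossings, the most of the 6 that can be at the dry ground as the punt arrives there on crossing 11 is 5 — never all 6.
So no plan with fewer than 13 crossings exists, and this one achieves 13:
1. Warden goes to the dry ground with the fuel sample.  [the marsh camp: the acid flask, the base flask, the chlorine cylinder, the peroxide, the reducing agent | the dry ground: the fuel sample]
2. Warden goes back to the marsh camp alone.  [the marsh camp: the acid flask, the base flask, the chlorine cylinder, the peroxide, the reducing agent | the dry ground: the fuel sample]
3. Warden goes to the dry ground with the reducing agent.  [the marsh camp: the acid flask, the base flask, the chlorine cylinder, the peroxide | the dry ground: the fuel sample, the reducing agent]
4. Warden goes back to the marsh camp alone.  [the marsh camp: the acid flask, the base flask, the chlorine cylinder, the peroxide | the dry ground: the fuel sample, the reducing agent]
5. Warden goes to the dry ground with the base flask.  [the marsh camp: the acid flask, the chlorine cylinder, the peroxide | the dry ground: the base flask, the fuel sample, the reducing agent]
6. Warden goes back to the marsh camp with the fuel sample.  [the marsh camp: the acid flask, the chlorine cylinder, the fuel sample, the peroxide | the dry ground: the base flask, the reducing agent]
7. Warden goes to the dry ground with the acid flask.  [the marsh camp: the chlorine cylinder, the fuel sample, the peroxide | the dry ground: the acid flask, the base flask, the reducing agent]
8. Warden goes back to the marsh camp alone.  [the marsh camp: the chlorine cylinder, the fuel sample, the peroxide | the dry ground: the acid flask, the base flask, the reducing agent]
9. Warden goes to the dry ground with the peroxide.  [the marsh camp: the chlorine cylinder, the fuel sample | the dry ground: the acid flask, the base flask, the peroxide, the reducing agent]
10. Warden goes back to the marsh camp alone.  [the marsh camp: the chlorine cylinder, the fuel sample | the dry ground: the acid flask, the base flask, the peroxide, the reducing agent]
11. Warden goes to the dry ground with the chlorine cylinder.  [the marsh camp: the fuel sample | the dry ground: the acid flask, the base flask, the chlorine cylinder, the peroxide, the reducing agent]
12. Warden goes back to the marsh camp alone.  [the marsh camp: the fuel sample | the dry ground: the acid flask, the base flask, the chlorine cylinder, the peroxide, the reducing agent]
13. Warden goes to the dry ground with the fuel sample.  [the marsh camp: — | the dry ground: the acid flask, the base flask, the chlorine cylinder, the fuel sample, the peroxide, the reducing agent]

13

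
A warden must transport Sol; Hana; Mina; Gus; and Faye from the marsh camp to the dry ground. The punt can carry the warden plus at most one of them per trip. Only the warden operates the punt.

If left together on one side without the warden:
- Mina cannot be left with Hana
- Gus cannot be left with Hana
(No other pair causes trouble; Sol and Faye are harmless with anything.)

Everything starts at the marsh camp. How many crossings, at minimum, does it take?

Counting alone: the warden can take at most 1 across per trip to the dry ground, so moving all 5 needs at least 5 loaded trips out, with a return between consecutive ones — at least 9 crossings.
The safety rule pushes this higher. Following every safe sequence of crossings, the most of the 5 that can be at the dry ground as the punt arrives there on crossing 9 is 4 — never all 5.
So no plan with fewer than 11 crossings exists, and this one achieves 11:
1. Warden goes to the dry ground with Hana.  [the marsh camp: Faye, Gus, Mina, Sol | the dry ground: Hana]
2. Warden goes back to the marsh camp alone.  [the marsh camp: Faye, Gus, Mina, Sol | the dry ground: Hana]
3. Warden goes to the dry ground with Sol.  [the marsh camp: Faye, Gus, Mina | the dry ground: Hana, Sol]
4. Warden goes back to the marsh camp alone.  [the marsh camp: Faye, Gus, Mina | the dry ground: Hana, Sol]
5. Warden goes to the dry ground with Mina.  [the marsh camp: Faye, Gus | the dry ground: Hana, Mina, Sol]
6. Warden goes back to the marsh camp with Hana.  [the marsh camp: Faye, Gus, Hana | the dry ground: Mina, Sol]
7. Warden goes to the dry ground with Gus.  [the marsh camp: Faye, Hana | the dry ground: Gus, Mina, Sol]
8. Warden goes back to the marsh camp alone.  [the marsh camp: Faye, Hana | the dry ground: Gus, Mina, Sol]
9. Warden goes to the dry ground with Faye.  [the marsh camp: Hana | the dry ground: Faye, Gus, Mina, Sol]
10. Warden goes back to the marsh camp alone.  [the marsh camp: Hana | the dry ground: Faye, Gus, Mina, Sol]
11. Warden goes to the dry ground with Hana.  [the marsh camp: — | the dry ground: Faye, Gus, Hana, Mina, Sol]

11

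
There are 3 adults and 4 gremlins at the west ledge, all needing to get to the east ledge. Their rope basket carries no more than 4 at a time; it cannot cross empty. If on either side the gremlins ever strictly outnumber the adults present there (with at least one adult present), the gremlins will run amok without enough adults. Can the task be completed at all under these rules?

No

The gremlins already outnumber the adults at the west ledge before anyone moves, so the starting position itself is disallowed.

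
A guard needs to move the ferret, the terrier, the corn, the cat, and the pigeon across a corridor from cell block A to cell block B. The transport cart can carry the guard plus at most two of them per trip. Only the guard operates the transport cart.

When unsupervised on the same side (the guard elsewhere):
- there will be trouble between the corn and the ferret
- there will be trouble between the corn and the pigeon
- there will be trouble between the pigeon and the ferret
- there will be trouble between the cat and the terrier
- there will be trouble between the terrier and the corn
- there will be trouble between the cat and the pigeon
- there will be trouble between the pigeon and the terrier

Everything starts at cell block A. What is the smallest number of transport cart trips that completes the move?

Whatever the first load, the items left behind include a forbidden pair without the guard. No opening move is safe, so no plan exists.

impossible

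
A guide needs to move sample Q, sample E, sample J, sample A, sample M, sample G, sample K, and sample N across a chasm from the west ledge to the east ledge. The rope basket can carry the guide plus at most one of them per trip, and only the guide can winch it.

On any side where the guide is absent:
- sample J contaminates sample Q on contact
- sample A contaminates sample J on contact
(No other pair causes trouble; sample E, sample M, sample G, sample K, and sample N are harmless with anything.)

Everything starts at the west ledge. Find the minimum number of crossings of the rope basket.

Counting alone: the guide can take at most 1 across per trip to the east ledge, so moving all 8 needs at least 8 loaded trips out, with a return between consecutive ones — at least 15 crossings.
The safety rule pushes this higher. Following every safe sequence of crossings, the most of the 8 that can be at the east ledge as the rope basket arrives there on crossing 15 is 7 — never all 8.
So no plan with fewer than 17 crossings exists, and this one achieves 17:
1. Guide goes to the east ledge with sample J.  [the west ledge: sample A, sample E, sample G, sample K, sample M, sample N, sample Q | the east ledge: sample J]
2. Guide goes back to the west ledge alone.  [the west ledge: sample A, sample E, sample G, sample K, sample M, sample N, sample Q | the east ledge: sample J]
3. Guide goes to the east ledge with sample Q.  [the west ledge: sample A, sample E, sample G, sample K, sample M, sample N | the east ledge: sample J, sample Q]
4. Guide goes back to the west ledge with sample J.  [the west ledge: sample A, sample E, sample G, sample J, sample K, sample M, sample N | the east ledge: sample Q]
5. Guide goes to the east ledge with sample A.  [the west ledge: sample E, sample G, sample J, sample K, sample M, sample N | the east ledge: sample A, sample Q]
6. Guide goes back to the west ledge alone.  [the west ledge: sample E, sample G, sample J, sample K, sample M, sample N | the east ledge: sample A, sample Q]
7. Guide goes to the east ledge with sample E.  [the west ledge: sample G, sample J, sample K, sample M, sample N | the east ledge: sample A, sample E, sample Q]
8. Guide goes back to the west ledge alone.  [the west ledge: sample G, sample J, sample K, sample M, sample N | the east ledge: sample A, sample E, sample Q]
9. Guide goes to the east ledge with sample M.  [the west ledge: sample G, sample J, sample K, sample N | the east ledge: sample A, sample E, sample M, sample Q]
10. Guide goes back to the west ledge alone.  [the west ledge: sample G, sample J, sample K, sample N | the east ledge: sample A, sample E, sample M, sample Q]
11. Guide goes to the east ledge with sample G.  [the west ledge: sample J, sample K, sample N | the east ledge: sample A, sample E, sample G, sample M, sample Q]
12. Guide goes back to the west ledge alone.  [the west ledge: sample J, sample K, sample N | the east ledge: sample A, sample E, sample G, sample M, sample Q]
13. Guide goes to the east ledge with sample K.  [the west ledge: sample J, sample N | the east ledge: sample A, sample E, sample G, sample K, sample M, sample Q]
14. Guide goes back to the west ledge alone.  [the west ledge: sample J, sample N | the east ledge: sample A, sample E, sample G, sample K, sample M, sample Q]
15. Guide goes to the east ledge with sample N.  [the west ledge: sample J | the east ledge: sample A, sample E, sample G, sample K, sample M, sample N, sample Q]
16. Guide goes back to the west ledge alone.  [the west ledge: sample J | the east ledge: sample A, sample E, sample G, sample K, sample M, sample N, sample Q]
17. Guide goes to the east ledge with sample J.  [the west ledge: — | the east ledge: sample A, sample E, sample G, sample J, sample K, sample M, sample N, sample Q]

17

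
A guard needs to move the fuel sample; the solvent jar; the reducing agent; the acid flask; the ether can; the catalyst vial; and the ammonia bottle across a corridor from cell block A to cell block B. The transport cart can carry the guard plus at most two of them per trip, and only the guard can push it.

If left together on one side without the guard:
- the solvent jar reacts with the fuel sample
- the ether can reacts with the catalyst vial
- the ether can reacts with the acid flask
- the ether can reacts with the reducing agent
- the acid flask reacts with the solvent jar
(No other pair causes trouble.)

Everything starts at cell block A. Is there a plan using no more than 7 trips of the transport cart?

No

Counting alone: the guard can take at most 2 across per trip to cell block B, so moving all 7 needs at least 4 loaded trips out, with a return between consecutive ones — at least 7 crossings.
The safety rule pushes this higher. Following every safe sequence of crossings, the most of the 7 that can be at cell block B as the transport cart arrives there on crossing 7 is 6 — never all 7.
So the move cannot be finished within 7 crossings. (The shortest complete plan takes 9:)
1. Guard goes to cell block B with the ether can and the solvent jar.  [cell block A: the acid flask, the ammonia bottle, the catalyst vial, the fuel sample, the reducing agent | cell block B: the ether can, the solvent jar]
2. Guard goes back to cell block A alone.  [cell block A: the acid flask, the ammonia bottle, the catalyst vial, the fuel sample, the reducing agent | cell block B: the ether can, the solvent jar]
3. Guard goes to cell block B with the fuel sample.  [cell block A: the acid flask, the ammonia bottle, the catalyst vial, the reducing agent | cell block B: the ether can, the fuel sample, the solvent jar]
4. Guard goes back to cell block A with the solvent jar.  [cell block A: the acid flask, the ammonia bottle, the catalyst vial, the reducing agent, the solvent jar | cell block B: the ether can, the fuel sample]
5. Guard goes to cell block B with the acid flask and the reducing agent.  [cell block A: the ammonia bottle, the catalyst vial, the solvent jar | cell block B: the acid flask, the ether can, the fuel sample, the reducing agent]
6. Guard goes back to cell block A with the ether can.  [cell block A: the ammonia bottle, the catalyst vial, the ether can, the solvent jar | cell block B: the acid flask, the fuel sample, the reducing agent]
7. Guard goes to cell block B with the ammonia bottle and the catalyst vial.  [cell block A: the ether can, the solvent jar | cell block B: the acid flask, the ammonia bottle, the catalyst vial, the fuel sample, the reducing agent]
8. Guard goes back to cell block A alone.  [cell block A: the ether can, the solvent jar | cell block B: the acid flask, the ammonia bottle, the catalyst vial, the fuel sample, the reducing agent]
9. Guard goes to cell block B with the ether can and the solvent jar.  [cell block A: — | cell block B: the acid flask, the ammonia bottle, the catalyst vial, the ether can, the fuel sample, the reducing agent, the solvent jar]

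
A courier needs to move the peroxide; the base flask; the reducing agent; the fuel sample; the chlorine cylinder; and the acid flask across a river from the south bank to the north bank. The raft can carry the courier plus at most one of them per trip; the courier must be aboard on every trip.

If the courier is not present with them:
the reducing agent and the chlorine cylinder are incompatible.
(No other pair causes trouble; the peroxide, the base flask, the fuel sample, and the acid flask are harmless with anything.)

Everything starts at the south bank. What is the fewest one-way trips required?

Counting alone: the courier can take at most 1 across per trip to the north bank, so moving all 6 needs at least 6 loaded trips out, with a return between consecutive ones — at least 11 crossings.
The plan below uses exactly 11 crossings, so it is optimal:
1. Courier goes to the north bank with the reducing agent.  [the south bank: the acid flask, the base flask, the chlorine cylinder, the fuel sample, the peroxide | the north bank: the reducing agent]
2. Courier goes back to the south bank alone.  [the south bank: the acid flask, the base flask, the chlorine cylinder, the fuel sample, the peroxide | the north bank: the reducing agent]
3. Courier goes to the north bank with the peroxide.  [the south bank: the acid flask, the base flask, the chlorine cylinder, the fuel sample | the north bank: the peroxide, the reducing agent]
4. Courier goes back to the south bank alone.  [the south bank: the acid flask, the base flask, the chlorine cylinder, the fuel sample | the north bank: the peroxide, the reducing agent]
5. Courier goes to the north bank with the base flask.  [the south bank: the acid flask, the chlorine cylinder, the fuel sample | the north bank: the base flask, the peroxide, the reducing agent]
6. Courier goes back to the south bank alone.  [the south bank: the acid flask, the chlorine cylinder, the fuel sample | the north bank: the base flask, the peroxide, the reducing agent]
7. Courier goes to the north bank with the fuel sample.  [the south bank: the acid flask, the chlorine cylinder | the north bank: the base flask, the fuel sample, the peroxide, the reducing agent]
8. Courier goes back to the south bank alone.  [the south bank: the acid flask, the chlorine cylinder | the north bank: the base flask, the fuel sample, the peroxide, the reducing agent]
9. Courier goes to the north bank with the acid flask.  [the south bank: the chlorine cylinder | the north bank: the acid flask, the base flask, the fuel sample, the peroxide, the reducing agent]
10. Courier goes back to the south bank alone.  [the south bank: the chlorine cylinder | the north bank: the acid flask, the base flask, the fuel sample, the peroxide, the reducing agent]
11. Courier goes to the north bank with the chlorine cylinder.  [the south bank: — | the north bank: the acid flask, the base flask, the chlorine cylinder, the fuel sample, the peroxide, the reducing agent]

11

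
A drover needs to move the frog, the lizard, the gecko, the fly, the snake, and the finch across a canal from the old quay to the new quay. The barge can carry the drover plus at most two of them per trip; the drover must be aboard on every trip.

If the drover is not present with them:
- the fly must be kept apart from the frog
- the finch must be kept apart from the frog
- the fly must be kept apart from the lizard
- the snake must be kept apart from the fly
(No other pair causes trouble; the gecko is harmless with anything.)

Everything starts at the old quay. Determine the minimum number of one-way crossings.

7

Counting alone: the drover can take at most 2 across per trip to the new quay, so moving all 6 needs at least 3 loaded trips out, with a return between consecutive ones — at least 5 crossings.
The safety rule pushes this higher. Following every safe sequence of crossings, the most of the 6 that can be at the new quay as the barge arrives there on crossing 5 is 5 — never all 6.
So no plan with fewer than 7 crossings exists, and this one achieves 7:
1. Drover goes to the new quay with the fly and the frog.
2. Drover goes back to the old quay with the frog.
3. Drover goes to the new quay with the frog and the lizard.
4. Drover goes back to the old quay with the fly.
5. Drover goes to the new quay with the gecko and the snake.
6. Drover goes back to the old quay alone.
7. Drover goes to the new quay with the finch and the fly.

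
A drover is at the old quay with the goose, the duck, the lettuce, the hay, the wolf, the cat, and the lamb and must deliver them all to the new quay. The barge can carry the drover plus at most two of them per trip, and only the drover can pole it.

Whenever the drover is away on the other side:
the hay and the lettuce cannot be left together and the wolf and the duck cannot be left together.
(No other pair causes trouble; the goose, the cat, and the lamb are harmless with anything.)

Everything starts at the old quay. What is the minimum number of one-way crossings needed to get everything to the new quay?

Counting alone: the drover can take at most 2 across per trip to the new quay, so moving all 7 needs at least 4 loaded trips out, with a return between consecutive ones — at least 7 crossings.
The plan below uses exactly 7 crossings, so it is optimal:
1. Drover goes to the new quay with the duck and the lettuce.
2. Drover goes back to the old quay alone.
3. Drover goes to the new quay with the goose.
4. Drover goes back to the old quay alone.
5. Drover goes to the new quay with the cat and the lamb.
6. Drover goes back to the old quay alone.
7. Drover goes to the new quay with the hay and the wolf.

7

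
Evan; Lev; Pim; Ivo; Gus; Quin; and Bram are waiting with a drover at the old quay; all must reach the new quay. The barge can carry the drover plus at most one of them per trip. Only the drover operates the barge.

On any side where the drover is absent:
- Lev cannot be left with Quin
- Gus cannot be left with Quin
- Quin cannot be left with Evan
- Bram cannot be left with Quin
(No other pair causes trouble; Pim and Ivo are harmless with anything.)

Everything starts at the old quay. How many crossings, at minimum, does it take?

Following every safe sequence of crossings from the start, the most of the 7 that can be at the new quay as the barge arrives there on crossings 1, 3, 5, 7 is 1, 2, 3, 4 respectively; the best ever achieved is 4 of 7.
From crossing 9 on, no configuration arises that was not already reachable earlier: only 44 distinct safe configurations (who is on which side, and where the barge is) can ever be reached, none of them has everyone across, and every continuation just revisits them. So no valid plan exists.

impossible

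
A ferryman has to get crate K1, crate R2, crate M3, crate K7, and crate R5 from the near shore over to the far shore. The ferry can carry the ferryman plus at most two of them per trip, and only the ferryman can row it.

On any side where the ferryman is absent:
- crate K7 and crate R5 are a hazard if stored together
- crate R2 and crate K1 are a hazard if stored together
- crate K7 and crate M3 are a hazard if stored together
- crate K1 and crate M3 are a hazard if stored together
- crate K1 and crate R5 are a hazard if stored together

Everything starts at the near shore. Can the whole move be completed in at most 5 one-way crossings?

Counting alone: the ferryman can take at most 2 across per trip to the far shore, so moving all 5 needs at least 3 loaded trips out, with a return between consecutive ones — at least 5 crossings.
The safety rule pushes this higher. Following every safe sequence of crossings, the most of the 5 that can be at the far shore as the ferry arrives there on crossing 5 is 4 — never all 5.
So the move cannot be finished within 5 crossings. (The shortest complete plan takes 7:)
1. Ferryman goes to the far shore with crate K1 and crate K7.
2. Ferryman goes back to the near shore alone.
3. Ferryman goes to the far shore with crate R2.
4. Ferryman goes back to the near shore with crate K1.
5. Ferryman goes to the far shore with crate M3 and crate R5.
6. Ferryman goes back to the near shore with crate K7.
7. Ferryman goes to the far shore with crate K1 and crate K7.

No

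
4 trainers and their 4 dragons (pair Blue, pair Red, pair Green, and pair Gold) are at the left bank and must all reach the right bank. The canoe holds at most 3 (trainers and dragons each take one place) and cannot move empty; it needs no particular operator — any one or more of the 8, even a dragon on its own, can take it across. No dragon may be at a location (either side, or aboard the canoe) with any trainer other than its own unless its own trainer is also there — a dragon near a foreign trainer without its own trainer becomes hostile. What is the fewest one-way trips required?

Counting alone: each trip to the right bank takes at most 3 across and each return brings at least 1 back, so after t trips out (and t−1 returns) at most 3t − (t−1) of the 8 are across; that first reaches 8 at t = 4, so at least 7 crossings are needed.
The safety rule pushes this higher. Following every safe sequence of crossings, the most of the 8 that can be at the right bank as the canoe arrives there on crossing 7 is 7 — never all 8.
So no plan with fewer than 9 crossings exists, and this one achieves 9:
1. dragon Blue and trainer Blue cross → the right bank.
2. trainer Blue crosses ← the left bank.
3. dragon Red, trainer Blue, and trainer Red cross → the right bank.
4. dragon Blue and trainer Blue cross ← the left bank.
5. trainer Blue, trainer Gold, and trainer Green cross → the right bank.
6. dragon Red crosses ← the left bank.
7. dragon Blue and dragon Red cross → the right bank.
8. dragon Blue crosses ← the left bank.
9. dragon Blue, dragon Gold, and dragon Green cross → the right bank.

9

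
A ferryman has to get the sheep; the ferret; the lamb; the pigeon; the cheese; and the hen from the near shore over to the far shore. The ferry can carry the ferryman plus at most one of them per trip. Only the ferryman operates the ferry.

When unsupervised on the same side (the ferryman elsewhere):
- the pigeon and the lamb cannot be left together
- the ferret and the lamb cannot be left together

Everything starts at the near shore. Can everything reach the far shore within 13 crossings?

Yes — this plan uses 13 crossings (≤ 13):
1. Ferryman goes to the far shore with the lamb.  [the near shore: the cheese, the ferret, the hen, the pigeon, the sheep | the far shore: the lamb]
2. Ferryman goes back to the near shore alone.  [the near shore: the cheese, the ferret, the hen, the pigeon, the sheep | the far shore: the lamb]
3. Ferryman goes to the far shore with the sheep.  [the near shore: the cheese, the ferret, the hen, the pigeon | the far shore: the lamb, the sheep]
4. Ferryman goes back to the near shore alone.  [the near shore: the cheese, the ferret, the hen, the pigeon | the far shore: the lamb, the sheep]
5. Ferryman goes to the far shore with the ferret.  [the near shore: the cheese, the hen, the pigeon | the far shore: the ferret, the lamb, the sheep]
6. Ferryman goes back to the near shore with the lamb.  [the near shore: the cheese, the hen, the lamb, the pigeon | the far shore: the ferret, the sheep]
7. Ferryman goes to the far shore with the pigeon.  [the near shore: the cheese, the hen, the lamb | the far shore: the ferret, the pigeon, the sheep]
8. Ferryman goes back to the near shore alone.  [the near shore: the cheese, the hen, the lamb | the far shore: the ferret, the pigeon, the sheep]
9. Ferryman goes to the far shore with the cheese.  [the near shore: the hen, the lamb | the far shore: the cheese, the ferret, the pigeon, the sheep]
10. Ferryman goes back to the near shore alone.  [the near shore: the hen, the lamb | the far shore: the cheese, the ferret, the pigeon, the sheep]
11. Ferryman goes to the far shore with the hen.  [the near shore: the lamb | the far shore: the cheese, the ferret, the hen, the pigeon, the sheep]
12. Ferryman goes back to the near shore alone.  [the near shore: the lamb | the far shore: the cheese, the ferret, the hen, the pigeon, the sheep]
13. Ferryman goes to the far shore with the lamb.  [the near shore: — | the far shore: the cheese, the ferret, the hen, the lamb, the pigeon, the sheep]

Yes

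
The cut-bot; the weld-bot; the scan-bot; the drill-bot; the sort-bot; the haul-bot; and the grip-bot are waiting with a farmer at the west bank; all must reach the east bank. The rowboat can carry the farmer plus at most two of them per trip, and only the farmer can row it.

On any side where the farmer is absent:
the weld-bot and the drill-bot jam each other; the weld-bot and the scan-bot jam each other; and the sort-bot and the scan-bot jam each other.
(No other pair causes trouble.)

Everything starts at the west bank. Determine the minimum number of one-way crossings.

7

Counting alone: the farmer can take at most 2 across per trip to the east bank, so moving all 7 needs at least 4 loaded trips out, with a return between consecutive ones — at least 7 crossings.
The plan below uses exactly 7 crossings, so it is optimal:
1. Farmer goes to the east bank with the scan-bot and the weld-bot.
2. Farmer goes back to the west bank with the weld-bot.
3. Farmer goes to the east bank with the cut-bot and the drill-bot.
4. Farmer goes back to the west bank alone.
5. Farmer goes to the east bank with the grip-bot and the haul-bot.
6. Farmer goes back to the west bank alone.
7. Farmer goes to the east bank with the sort-bot and the weld-bot.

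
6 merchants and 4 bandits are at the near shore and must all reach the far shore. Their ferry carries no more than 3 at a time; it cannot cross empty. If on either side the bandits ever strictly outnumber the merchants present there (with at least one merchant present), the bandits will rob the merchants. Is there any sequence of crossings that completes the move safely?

Yes

1. 2 bandits → the far shore.  (the near shore: 6M 2B; the far shore: 0M 2B)
2. 1 bandit ← the near shore.  (the near shore: 6M 3B; the far shore: 0M 1B)
3. 3 bandits → the far shore.  (the near shore: 6M 0B; the far shore: 0M 4B)
4. 1 bandit ← the near shore.  (the near shore: 6M 1B; the far shore: 0M 3B)
5. 3 merchants → the far shore.  (the near shore: 3M 1B; the far shore: 3M 3B)
6. 1 bandit ← the near shore.  (the near shore: 3M 2B; the far shore: 3M 2B)
7. 1 merchant and 2 bandits → the far shore.  (the near shore: 2M 0B; the far shore: 4M 4B)
8. 1 bandit ← the near shore.  (the near shore: 2M 1B; the far shore: 4M 3B)
9. 2 merchants and 1 bandit → the far shore.  (the near shore: 0M 0B; the far shore: 6M 4B)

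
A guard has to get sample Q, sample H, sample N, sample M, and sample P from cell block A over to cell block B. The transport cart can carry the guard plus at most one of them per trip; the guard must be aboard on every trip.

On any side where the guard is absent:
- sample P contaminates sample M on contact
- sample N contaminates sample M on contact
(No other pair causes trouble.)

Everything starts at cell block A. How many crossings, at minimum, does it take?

11

Counting alone: the guard can take at most 1 across per trip to cell block B, so moving all 5 needs at least 5 loaded trips out, with a return between consecutive ones — at least 9 crossings.
The safety rule pushes this higher. Following every safe sequence of crossings, the most of the 5 that can be at cell block B as the transport cart arrives there on crossing 9 is 4 — never all 5.
So no plan with fewer than 11 crossings exists, and this one achieves 11:
1. Guard goes to cell block B with sample M.  [cell block A: sample H, sample N, sample P, sample Q | cell block B: sample M]
2. Guard goes back to cell block A alone.  [cell block A: sample H, sample N, sample P, sample Q | cell block B: sample M]
3. Guard goes to cell block B with sample Q.  [cell block A: sample H, sample N, sample P | cell block B: sample M, sample Q]
4. Guard goes back to cell block A alone.  [cell block A: sample H, sample N, sample P | cell block B: sample M, sample Q]
5. Guard goes to cell block B with sample H.  [cell block A: sample N, sample P | cell block B: sample H, sample M, sample Q]
6. Guard goes back to cell block A alone.  [cell block A: sample N, sample P | cell block B: sample H, sample M, sample Q]
7. Guard goes to cell block B with sample N.  [cell block A: sample P | cell block B: sample H, sample M, sample N, sample Q]
8. Guard goes back to cell block A with sample M.  [cell block A: sample M, sample P | cell block B: sample H, sample N, sample Q]
9. Guard goes to cell block B with sample P.  [cell block A: sample M | cell block B: sample H, sample N, sample P, sample Q]
10. Guard goes back to cell block A alone.  [cell block A: sample M | cell block B: sample H, sample N, sample P, sample Q]
11. Guard goes to cell block B with sample M.  [cell block A: — | cell block B: sample H, sample M, sample N, sample P, sample Q]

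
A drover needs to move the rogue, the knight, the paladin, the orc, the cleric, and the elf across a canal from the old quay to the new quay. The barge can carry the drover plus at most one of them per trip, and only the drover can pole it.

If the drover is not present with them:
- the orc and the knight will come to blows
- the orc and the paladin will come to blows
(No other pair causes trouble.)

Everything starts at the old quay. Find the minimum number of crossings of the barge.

Counting alone: the drover can take at most 1 across per trip to the new quay, so moving all 6 needs at least 6 loaded trips out, with a return between consecutive ones — at least 11 crossings.
The safety rule pushes this higher. Following every safe sequence of crossings, the most of the 6 that can be at the new quay as the barge arrives there on crossing 11 is 5 — never all 6.
So no plan with fewer than 13 crossings exists, and this one achieves 13:
1. Drover goes to the new quay with the orc.  [the old quay: the cleric, the elf, the knight, the paladin, the rogue | the new quay: the orc]
2. Drover goes back to the old quay alone.  [the old quay: the cleric, the elf, the knight, the paladin, the rogue | the new quay: the orc]
3. Drover goes to the new quay with the rogue.  [the old quay: the cleric, the elf, the knight, the paladin | the new quay: the orc, the rogue]
4. Drover goes back to the old quay alone.  [the old quay: the cleric, the elf, the knight, the paladin | the new quay: the orc, the rogue]
5. Drover goes to the new quay with the knight.  [the old quay: the cleric, the elf, the paladin | the new quay: the knight, the orc, the rogue]
6. Drover goes back to the old quay with the orc.  [the old quay: the cleric, the elf, the orc, the paladin | the new quay: the knight, the rogue]
7. Drover goes to the new quay with the paladin.  [the old quay: the cleric, the elf, the orc | the new quay: the knight, the paladin, the rogue]
8. Drover goes back to the old quay alone.  [the old quay: the cleric, the elf, the orc | the new quay: the knight, the paladin, the rogue]
9. Drover goes to the new quay with the cleric.  [the old quay: the elf, the orc | the new quay: the cleric, the knight, the paladin, the rogue]
10. Drover goes back to the old quay alone.  [the old quay: the elf, the orc | the new quay: the cleric, the knight, the paladin, the rogue]
11. Drover goes to the new quay with the elf.  [the old quay: the orc | the new quay: the cleric, the elf, the knight, the paladin, the rogue]
12. Drover goes back to the old quay alone.  [the old quay: the orc | the new quay: the cleric, the elf, the knight, the paladin, the rogue]
13. Drover goes to the new quay with the orc.  [the old quay: — | the new quay: the cleric, the elf, the knight, the orc, the paladin, the rogue]

13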